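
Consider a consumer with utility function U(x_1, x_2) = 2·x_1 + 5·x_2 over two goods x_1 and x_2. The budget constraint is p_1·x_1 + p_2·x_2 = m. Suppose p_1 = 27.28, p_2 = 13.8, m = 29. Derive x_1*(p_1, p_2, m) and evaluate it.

x_1* = 0

x_2 gives more utility per dollar, so spend all income on x_2: x_2* = m/p_2, x_1* = 0.
Numerically: x_1* = 0, x_2* = 2.1014.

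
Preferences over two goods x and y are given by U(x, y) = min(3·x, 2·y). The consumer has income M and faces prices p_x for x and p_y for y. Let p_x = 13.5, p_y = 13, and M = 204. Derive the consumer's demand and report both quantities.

x* = 6.1818, y* = 9.2727

Here 2·13.5 + 3·13 = 66, giving x* = 6.1818 and y* = 9.2727.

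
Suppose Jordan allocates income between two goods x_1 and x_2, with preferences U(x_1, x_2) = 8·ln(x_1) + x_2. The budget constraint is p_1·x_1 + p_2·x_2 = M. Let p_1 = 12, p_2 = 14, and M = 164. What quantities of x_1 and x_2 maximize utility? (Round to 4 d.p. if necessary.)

Set MRS = p_1/p_2: (8/x_1)/1 = p_1/p_2.
So x_1*(p_1,p_2) = 8·p_2/p_1, independent of income; and x_2* = (M − 8·p_2)/p_2.
At the given prices: x_1* = 8·14/12 = 9.3333, and x_2* = 3.7143.

x_1* = 9.3333, x_2* = 3.7143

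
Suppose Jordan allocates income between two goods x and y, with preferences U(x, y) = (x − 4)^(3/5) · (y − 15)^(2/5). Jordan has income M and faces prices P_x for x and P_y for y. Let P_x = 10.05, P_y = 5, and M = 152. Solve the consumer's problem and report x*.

MRS = (3/2)·(y−15)/(x−4). Tangency with P_x/P_y gives y−15 = (2/3)·(P_x/P_y)·(x−4).
Substituting into the budget: x* = 4 + 0.6·(M − 4·P_x − 15·P_y)/P_x, and y* = 15 + 0.4·(…)/P_y.
Discretionary income = 152 − 4·10.05 − 15·5 = 36.8; x* = 4 + 0.6·36.8/10.05 = 6.197.

x* = 6.197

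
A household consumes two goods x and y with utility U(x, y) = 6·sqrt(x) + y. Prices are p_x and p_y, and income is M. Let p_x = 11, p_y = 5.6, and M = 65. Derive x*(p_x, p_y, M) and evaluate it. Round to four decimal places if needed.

x* = 2.3326

MU_x = 3/√x, MU_y = 1. Tangency: 3/√x = p_x/p_y.
Thus x* = (3·p_y/p_x)² — independent of M — with the rest of income spent on y.
Plugging in: x* = (3·5.6/11)² = 2.3326.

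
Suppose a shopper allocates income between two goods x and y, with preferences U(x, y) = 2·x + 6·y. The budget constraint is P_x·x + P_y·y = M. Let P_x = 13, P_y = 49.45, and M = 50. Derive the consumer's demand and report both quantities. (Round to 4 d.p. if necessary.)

x* = 3.8462, y* = 0

Perfect substitutes: compare marginal utility per dollar. 2/P_x vs 6/P_y → 0.1538 vs 0.1213.
x gives more utility per dollar, so spend all income on x: x* = M/P_x, y* = 0.
Numerically: x* = 3.8462, y* = 0.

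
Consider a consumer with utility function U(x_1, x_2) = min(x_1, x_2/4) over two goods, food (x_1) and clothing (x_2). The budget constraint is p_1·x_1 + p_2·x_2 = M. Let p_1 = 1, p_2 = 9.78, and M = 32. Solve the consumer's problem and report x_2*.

x_2* = 3.1904

With perfect complements, no substitution: consume in ratio x_1:x_2 = 1:4.
Budget: p_1·x_1 + p_2·4·x_1 = M, so (p_1 + 4·p_2)·x_1 = M.
Demand: x_1*(p_1,p_2,M) = M/(p_1 + 4·p_2), x_2* = 4·M/(p_1 + 4·p_2).
Here 1 + 4·9.78 = 40.12, giving x_2* = 3.1904.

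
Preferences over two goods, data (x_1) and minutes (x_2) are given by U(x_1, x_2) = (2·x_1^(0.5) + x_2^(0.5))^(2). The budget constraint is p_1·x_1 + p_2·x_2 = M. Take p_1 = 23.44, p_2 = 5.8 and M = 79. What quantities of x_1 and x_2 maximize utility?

MU_x_1 ∝ 2·x_1^(-0.5), MU_x_2 ∝ x_2^(-0.5), so MRS = 2·(x_2/x_1)^(0.5) = p_1/p_2.
Hence x_2/x_1 = ((1/2)·p_1/p_2)^(1/(0.5)), i.e. raised to the 2 power.
With the ratio pinned down, the budget gives x_1* = M/(p_1 + p_2·(x_2/x_1)) and x_2* = (x_2/x_1)·x_1*.
Numerically x_2/x_1 = 4.083187, so x_1* = 79/(23.44 + 5.8·4.083187) = 1.6765 and x_2* = 4.083187·1.6765 = 6.8454.

x_1* = 1.6765, x_2* = 6.8454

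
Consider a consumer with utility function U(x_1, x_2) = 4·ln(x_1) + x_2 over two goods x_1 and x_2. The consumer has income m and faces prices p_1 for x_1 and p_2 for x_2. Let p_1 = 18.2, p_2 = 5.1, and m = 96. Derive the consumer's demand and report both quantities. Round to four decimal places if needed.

x_1* = 1.1209, x_2* = 14.8235

MU_x_1 = 4/x_1, MU_x_2 = 1. Tangency: 4/x_1 = p_1/p_2.
So x_1*(p_1,p_2) = 4·p_2/p_1, independent of income; and x_2* = (m − 4·p_2)/p_2.
At the given prices: x_1* = 4·5.1/18.2 = 1.1209, and x_2* = 14.8235.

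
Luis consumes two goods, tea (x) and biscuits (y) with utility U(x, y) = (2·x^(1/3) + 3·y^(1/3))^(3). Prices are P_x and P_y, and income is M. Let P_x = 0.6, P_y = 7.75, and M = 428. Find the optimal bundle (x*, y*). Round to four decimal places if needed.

x* = 472.0418, y* = 18.6806

MRS = MU_x/MU_y = (2/3)·(y/x)^(2/3). Set equal to P_x/P_y.
Solve for the ratio: y/x = [(3/2)·P_x/P_y]^(1.5).
Substitute y = (y/x)·x into the budget: x* = M/(P_x + P_y·(y/x)).
Numerically y/x = 0.039574, so x* = 428/(0.6 + 7.75·0.039574) = 472.0418 and y* = 0.039574·472.0418 = 18.6806.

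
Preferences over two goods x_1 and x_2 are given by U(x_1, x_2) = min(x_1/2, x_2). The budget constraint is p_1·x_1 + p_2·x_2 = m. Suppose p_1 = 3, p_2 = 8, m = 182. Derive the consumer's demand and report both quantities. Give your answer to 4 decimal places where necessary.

With perfect complements, no substitution: consume in ratio x_1:x_2 = 2:1.
Budget: p_1·x_1 + p_2·(1/2)·x_1 = m, so (2·p_1 + p_2)·x_1 = 2·m.
Demand: x_1*(p_1,p_2,m) = 2·m/(2·p_1 + p_2), x_2* = m/(2·p_1 + p_2).
Here 2·3 + 8 = 14, giving x_1* = 26 and x_2* = 13.

x_1* = 26, x_2* = 13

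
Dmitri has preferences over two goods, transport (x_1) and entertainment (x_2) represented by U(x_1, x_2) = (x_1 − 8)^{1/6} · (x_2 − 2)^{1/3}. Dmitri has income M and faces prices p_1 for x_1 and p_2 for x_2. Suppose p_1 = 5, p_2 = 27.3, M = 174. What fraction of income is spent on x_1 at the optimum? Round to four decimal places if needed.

share on x_1 = 0.382

Let x_1' = x_1−8, x_2' = x_2−2. MRS = (1/2)·x_2'/x_1' = p_1/p_2.
Substituting into the budget: x_1* = 8 + 1/3·(M − 8·p_1 − 2·p_2)/p_1, and x_2* = 2 + 2/3·(…)/p_2.
Discretionary income = 174 − 8·5 − 2·27.3 = 79.4; x_1* = 8 + 1/3·79.4/5 = 13.2933; x_2* = 2 + 2/3·79.4/27.3 = 3.9389.
Expenditure on x_1: 5·13.2933 = 66.4667; share = 0.382.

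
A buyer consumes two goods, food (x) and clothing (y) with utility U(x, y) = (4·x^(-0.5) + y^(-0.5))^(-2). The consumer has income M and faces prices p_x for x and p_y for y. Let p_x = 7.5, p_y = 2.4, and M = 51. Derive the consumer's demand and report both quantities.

x* = 5.3483, y* = 4.5367

From the CES first-order condition, 4·(y/x)^(1.5) = p_x/p_y.
Hence y/x = ((1/4)·p_x/p_y)^(1/(1.5)), i.e. raised to the 2/3 power.
Substitute y = (y/x)·x into the budget: x* = M/(p_x + p_y·(y/x)).
Numerically y/x = 0.848256, so x* = 51/(7.5 + 2.4·0.848256) = 5.3483 and y* = 0.848256·5.3483 = 4.5367.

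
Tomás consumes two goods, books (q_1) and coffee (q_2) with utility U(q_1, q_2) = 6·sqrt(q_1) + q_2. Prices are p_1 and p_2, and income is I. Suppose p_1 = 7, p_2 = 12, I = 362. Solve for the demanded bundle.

Utility is quasi-linear in q_2; the FOC for q_1 is 3/√q_1 = p_1/p_2.
Thus q_1* = (3·p_2/p_1)² — independent of I — with the rest of income spent on q_2.
Plugging in: q_1* = (3·12/7)² = 26.449, q_2* = 14.7381.

q_1* = 26.449, q_2* = 14.7381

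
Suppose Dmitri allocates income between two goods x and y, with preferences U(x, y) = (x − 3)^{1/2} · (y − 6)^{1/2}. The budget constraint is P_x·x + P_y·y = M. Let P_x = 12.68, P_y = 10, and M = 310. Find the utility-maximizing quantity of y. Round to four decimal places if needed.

y* = 16.598

This is Cobb-Douglas in (x−3, y−6): tangency gives 0.5·P_y·(y−6) = 0.5·P_x·(x−3).
After buying the subsistence bundle (3, 6), a share 0.5 of the remaining income goes to x: x* = 3 + 0.5·(M − 3P_x − 6P_y)/P_x.
Discretionary income = 310 − 3·12.68 − 6·10 = 211.96; y* = 6 + 0.5·211.96/10 = 16.598.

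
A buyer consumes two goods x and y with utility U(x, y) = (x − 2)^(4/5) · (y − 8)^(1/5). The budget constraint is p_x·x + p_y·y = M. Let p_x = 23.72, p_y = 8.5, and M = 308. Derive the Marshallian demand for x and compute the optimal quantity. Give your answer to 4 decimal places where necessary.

x* = 8.4944

MRS = 4·(y−8)/(x−2). Tangency with p_x/p_y gives y−8 = (1/4)·(p_x/p_y)·(x−2).
After buying the subsistence bundle (2, 8), a share 0.8 of the remaining income goes to x: x* = 2 + 0.8·(M − 2p_x − 8p_y)/p_x.
Discretionary income = 308 − 2·23.72 − 8·8.5 = 192.56; x* = 2 + 0.8·192.56/23.72 = 8.4944.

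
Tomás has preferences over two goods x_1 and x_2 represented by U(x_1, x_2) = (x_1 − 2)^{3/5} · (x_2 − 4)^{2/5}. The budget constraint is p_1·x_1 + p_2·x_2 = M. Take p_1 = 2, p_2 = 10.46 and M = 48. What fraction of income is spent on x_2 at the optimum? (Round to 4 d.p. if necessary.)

Discretionary income = 48 − 2·2 − 4·10.46 = 2.16; x_1* = 2 + 0.6·2.16/2 = 2.648; x_2* = 4 + 0.4·2.16/10.46 = 4.0826.
Expenditure on x_2: 10.46·4.0826 = 42.704; share = 0.8897.

share on x_2 = 0.8897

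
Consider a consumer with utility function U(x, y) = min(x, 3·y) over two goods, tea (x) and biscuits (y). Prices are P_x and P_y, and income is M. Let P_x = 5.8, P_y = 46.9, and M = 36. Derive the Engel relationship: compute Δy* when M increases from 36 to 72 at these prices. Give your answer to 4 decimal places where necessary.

Δy* = 0.5599

Demand: x*(P_x,P_y,M) = 3·M/(3·P_x + P_y), y* = M/(3·P_x + P_y).
Here 3·5.8 + 46.9 = 64.3, giving y* = 0.5599.
At M' = 72: y* = 1.1198. Change: 1.1198 − 0.5599 = 0.5599.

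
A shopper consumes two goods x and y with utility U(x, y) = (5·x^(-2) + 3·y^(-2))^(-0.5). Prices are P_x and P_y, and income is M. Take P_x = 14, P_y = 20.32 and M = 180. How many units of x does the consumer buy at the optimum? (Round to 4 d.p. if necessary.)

x* = 6.1777

MRS = MU_x/MU_y = (5/3)·(y/x)^(3). Set equal to P_x/P_y.
Solve for the ratio: y/x = [(3/5)·P_x/P_y]^(1/3).
Substitute y = (y/x)·x into the budget: x* = M/(P_x + P_y·(y/x)).
Numerically y/x = 0.744935, so x* = 180/(14 + 20.32·0.744935) = 6.1777.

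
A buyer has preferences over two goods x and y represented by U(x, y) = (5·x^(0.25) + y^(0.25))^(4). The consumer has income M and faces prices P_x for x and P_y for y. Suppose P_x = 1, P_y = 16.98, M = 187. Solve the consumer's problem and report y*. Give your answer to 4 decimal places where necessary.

y* = 0.4793

From the CES first-order condition, 5·(y/x)^(0.75) = P_x/P_y.
Solve for the ratio: y/x = [(1/5)·P_x/P_y]^(4/3).
Substitute y = (y/x)·x into the budget: x* = M/(P_x + P_y·(y/x)).
Numerically y/x = 0.00268, so x* = 187/(1 + 16.98·0.00268) = 178.8609 and y* = 0.00268·178.8609 = 0.4793.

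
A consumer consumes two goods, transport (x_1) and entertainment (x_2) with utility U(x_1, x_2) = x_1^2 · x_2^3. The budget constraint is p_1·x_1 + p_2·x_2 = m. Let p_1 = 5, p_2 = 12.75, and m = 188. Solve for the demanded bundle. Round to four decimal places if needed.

Demand: x_1*(p_1,p_2,m) = 0.4·m/p_1 and x_2* = 0.6·m/p_2.
At p_1=5, p_2=12.75, m=188: x_1* = 0.4·188/5 = 15.04, x_2* = 8.8471.

x_1* = 15.04, x_2* = 8.8471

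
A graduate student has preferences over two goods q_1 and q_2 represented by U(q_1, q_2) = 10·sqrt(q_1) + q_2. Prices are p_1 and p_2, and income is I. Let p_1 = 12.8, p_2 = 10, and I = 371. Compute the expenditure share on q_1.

share on q_1 = 0.5264

Utility is quasi-linear in q_2; the FOC for q_1 is 5/√q_1 = p_1/p_2.
Thus q_1* = (5·p_2/p_1)² — independent of I — with the rest of income spent on q_2.
Plugging in: q_1* = (5·10/12.8)² = 15.2588, q_2* = 17.5688.
Expenditure on q_1: 12.8·15.2588 = 195.3125; share = 0.5264.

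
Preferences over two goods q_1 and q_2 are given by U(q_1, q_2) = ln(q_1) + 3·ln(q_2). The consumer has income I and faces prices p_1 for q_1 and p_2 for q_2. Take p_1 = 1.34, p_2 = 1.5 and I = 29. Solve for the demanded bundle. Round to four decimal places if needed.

q_1* = 5.4104, q_2* = 14.5

The MRS is (1/3)·q_2/q_1. Set MRS = p_1/p_2.
So p_2·q_2 = 3·p_1·q_1; combined with the budget, a share 0.25 of income goes to q_1.
Demand: q_1*(p_1,p_2,I) = 0.25·I/p_1 and q_2* = 0.75·I/p_2.
At p_1=1.34, p_2=1.5, I=29: q_1* = 0.25·29/1.34 = 5.4104, q_2* = 14.5.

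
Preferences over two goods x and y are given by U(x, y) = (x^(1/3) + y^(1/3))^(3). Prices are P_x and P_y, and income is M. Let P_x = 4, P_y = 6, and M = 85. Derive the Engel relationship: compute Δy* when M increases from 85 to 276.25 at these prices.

From the CES first-order condition, (y/x)^(2/3) = P_x/P_y.
Hence y/x = (P_x/P_y)^(1/(2/3)), i.e. raised to the 1.5 power.
With the ratio pinned down, the budget gives x* = M/(P_x + P_y·(y/x)) and y* = (y/x)·x*.
Numerically y/x = 0.544331, so x* = 85/(4 + 6·0.544331) = 11.6983 and y* = 0.544331·11.6983 = 6.3678.
At M' = 276.25: y* = 20.6953. Change: 20.6953 − 6.3678 = 14.3275.

Δy* = 14.3275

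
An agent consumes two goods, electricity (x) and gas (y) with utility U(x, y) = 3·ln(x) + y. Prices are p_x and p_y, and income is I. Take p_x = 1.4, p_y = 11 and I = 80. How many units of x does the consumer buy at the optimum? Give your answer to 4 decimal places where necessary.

So x*(p_x,p_y) = 3·p_y/p_x, independent of income; and y* = (I − 3·p_y)/p_y.
At the given prices: x* = 3·11/1.4 = 23.5714.

x* = 23.5714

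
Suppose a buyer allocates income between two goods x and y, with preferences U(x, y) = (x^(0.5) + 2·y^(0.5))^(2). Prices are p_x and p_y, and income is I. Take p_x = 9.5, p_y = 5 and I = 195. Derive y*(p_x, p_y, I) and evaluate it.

MRS = MU_x/MU_y = (1/2)·(y/x)^(0.5). Set equal to p_x/p_y.
Hence y/x = (2·p_x/p_y)^(1/(0.5)), i.e. raised to the 2 power.
Substitute y = (y/x)·x into the budget: x* = I/(p_x + p_y·(y/x)).
Numerically y/x = 14.44, so x* = 195/(9.5 + 5·14.44) = 2.3868 and y* = 14.44·2.3868 = 34.4651.

y* = 34.4651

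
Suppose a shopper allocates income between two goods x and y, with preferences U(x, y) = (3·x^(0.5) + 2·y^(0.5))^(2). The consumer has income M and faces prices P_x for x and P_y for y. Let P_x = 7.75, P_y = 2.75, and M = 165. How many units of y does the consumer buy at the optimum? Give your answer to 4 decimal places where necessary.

Numerically y/x = 3.529844, so x* = 165/(7.75 + 2.75·3.529844) = 9.4518 and y* = 3.529844·9.4518 = 33.3632.

y* = 33.3632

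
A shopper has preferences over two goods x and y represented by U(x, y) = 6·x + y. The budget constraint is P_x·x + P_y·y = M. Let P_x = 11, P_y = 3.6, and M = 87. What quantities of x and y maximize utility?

x* = 7.9091, y* = 0

Perfect substitutes: compare marginal utility per dollar. 6/P_x vs 1/P_y → 0.5455 vs 0.2778.
x gives more utility per dollar, so spend all income on x: x* = M/P_x, y* = 0.
Numerically: x* = 7.9091, y* = 0.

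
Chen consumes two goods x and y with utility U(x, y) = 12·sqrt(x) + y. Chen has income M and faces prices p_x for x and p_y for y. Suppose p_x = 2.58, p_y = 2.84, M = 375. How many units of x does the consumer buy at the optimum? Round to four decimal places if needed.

x* = 43.6214

MU_x = 6/√x, MU_y = 1. Tangency: 6/√x = p_x/p_y.
Solve: √x = 6·p_y/p_x, so x*(p_x,p_y) = (6·p_y/p_x)², and y* = (M − p_x·x*)/p_y.
Plugging in: x* = (6·2.84/2.58)² = 43.6214.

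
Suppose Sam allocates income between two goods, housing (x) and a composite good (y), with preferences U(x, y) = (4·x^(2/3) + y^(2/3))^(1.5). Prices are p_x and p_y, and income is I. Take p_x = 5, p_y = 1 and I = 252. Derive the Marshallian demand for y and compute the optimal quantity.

y* = 70.7865

From the CES first-order condition, 4·(y/x)^(1/3) = p_x/p_y.
Solve for the ratio: y/x = [(1/4)·p_x/p_y]^(3).
With the ratio pinned down, the budget gives x* = I/(p_x + p_y·(y/x)) and y* = (y/x)·x*.
Numerically y/x = 1.953125, so x* = 252/(5 + 1·1.953125) = 36.2427 and y* = 1.953125·36.2427 = 70.7865.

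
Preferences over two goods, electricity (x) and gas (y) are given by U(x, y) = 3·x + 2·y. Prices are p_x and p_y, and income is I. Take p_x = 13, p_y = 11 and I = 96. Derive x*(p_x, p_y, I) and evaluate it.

Perfect substitutes: compare marginal utility per dollar. 3/p_x vs 2/p_y → 0.2308 vs 0.1818.
x gives more utility per dollar, so spend all income on x: x* = I/p_x, y* = 0.
Numerically: x* = 7.3846, y* = 0.

x* = 7.3846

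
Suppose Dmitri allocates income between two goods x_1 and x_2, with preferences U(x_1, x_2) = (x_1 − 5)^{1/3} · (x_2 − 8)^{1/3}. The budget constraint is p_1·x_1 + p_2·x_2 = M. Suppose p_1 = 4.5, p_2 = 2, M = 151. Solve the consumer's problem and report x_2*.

x_2* = 36.125

After buying the subsistence bundle (5, 8), a share 0.5 of the remaining income goes to x_1: x_1* = 5 + 0.5·(M − 5p_1 − 8p_2)/p_1.
Discretionary income = 151 − 5·4.5 − 8·2 = 112.5; x_2* = 8 + 0.5·112.5/2 = 36.125.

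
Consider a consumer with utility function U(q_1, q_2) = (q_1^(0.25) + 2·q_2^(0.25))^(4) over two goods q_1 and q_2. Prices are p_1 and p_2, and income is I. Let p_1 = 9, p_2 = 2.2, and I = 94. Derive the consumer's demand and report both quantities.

MU_q_1 ∝ q_1^(-0.75), MU_q_2 ∝ 2·q_2^(-0.75), so MRS = (1/2)·(q_2/q_1)^(0.75) = p_1/p_2.
Solve for the ratio: q_2/q_1 = [2·p_1/p_2]^(4/3).
Substitute q_2 = (q_2/q_1)·q_1 into the budget: q_1* = I/(p_1 + p_2·(q_2/q_1)).
Numerically q_2/q_1 = 16.486676, so q_1* = 94/(9 + 2.2·16.486676) = 2.0764 and q_2* = 16.486676·2.0764 = 34.2329.

q_1* = 2.0764, q_2* = 34.2329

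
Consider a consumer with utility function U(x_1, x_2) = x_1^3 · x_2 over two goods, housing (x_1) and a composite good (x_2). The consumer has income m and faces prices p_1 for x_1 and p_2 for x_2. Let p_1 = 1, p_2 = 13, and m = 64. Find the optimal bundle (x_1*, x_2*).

Demand: x_1*(p_1,p_2,m) = 0.75·m/p_1 and x_2* = 0.25·m/p_2.
At p_1=1, p_2=13, m=64: x_1* = 0.75·64/1 = 48, x_2* = 1.2308.

x_1* = 48, x_2* = 1.2308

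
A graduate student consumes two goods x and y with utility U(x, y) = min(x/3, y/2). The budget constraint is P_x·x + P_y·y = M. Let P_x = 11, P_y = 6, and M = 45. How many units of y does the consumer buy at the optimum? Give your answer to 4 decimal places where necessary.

Leontief preferences: the optimum is at the kink where x/3 = y/2, i.e. y = (2/3)·x.
Budget: P_x·x + P_y·(2/3)·x = M, so (3·P_x + 2·P_y)·x = 3·M.
Demand: x*(P_x,P_y,M) = 3·M/(3·P_x + 2·P_y), y* = 2·M/(3·P_x + 2·P_y).
Here 3·11 + 2·6 = 45, giving y* = 2.

y* = 2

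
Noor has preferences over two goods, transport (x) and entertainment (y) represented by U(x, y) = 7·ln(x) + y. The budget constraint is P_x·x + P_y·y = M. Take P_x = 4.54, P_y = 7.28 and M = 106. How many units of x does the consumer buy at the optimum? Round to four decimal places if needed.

x* = 11.2247

At the given prices: x* = 7·7.28/4.54 = 11.2247.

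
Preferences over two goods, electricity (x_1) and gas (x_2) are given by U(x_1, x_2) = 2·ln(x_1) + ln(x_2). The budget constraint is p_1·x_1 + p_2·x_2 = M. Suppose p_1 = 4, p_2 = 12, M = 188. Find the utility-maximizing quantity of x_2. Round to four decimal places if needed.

MU_x_1/MU_x_2 = (2·x_2)/(x_1); tangency sets this equal to p_1/p_2.
Rearranging, p_2·x_2 = (1/2)·p_1·x_1. Substituting into the budget gives p_1·x_1·(1 + (1/2)) = M.
Demand: x_1*(p_1,p_2,M) = 2/3·M/p_1 and x_2* = 1/3·M/p_2.
At p_1=4, p_2=12, M=188: x_2* = 1/3·188/12 = 5.2222.

x_2* = 5.2222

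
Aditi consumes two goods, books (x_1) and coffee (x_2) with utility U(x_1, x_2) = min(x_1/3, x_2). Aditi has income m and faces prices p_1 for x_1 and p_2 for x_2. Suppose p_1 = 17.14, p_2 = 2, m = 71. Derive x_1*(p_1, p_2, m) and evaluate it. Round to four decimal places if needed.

Leontief preferences: the optimum is at the kink where x_1/3 = x_2/1, i.e. x_2 = (1/3)·x_1.
Budget: p_1·x_1 + p_2·(1/3)·x_1 = m, so (3·p_1 + p_2)·x_1 = 3·m.
Demand: x_1*(p_1,p_2,m) = 3·m/(3·p_1 + p_2), x_2* = m/(3·p_1 + p_2).
Here 3·17.14 + 2 = 53.42, giving x_1* = 3.9873.

x_1* = 3.9873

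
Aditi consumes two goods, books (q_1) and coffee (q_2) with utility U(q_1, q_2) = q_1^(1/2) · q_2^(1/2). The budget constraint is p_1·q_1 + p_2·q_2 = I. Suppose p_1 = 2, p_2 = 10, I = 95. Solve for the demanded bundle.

The MRS is q_2/q_1. Set MRS = p_1/p_2.
Rearranging, p_2·q_2 = p_1·q_1. Substituting into the budget gives p_1·q_1·(1 + 1) = I.
Demand: q_1*(p_1,p_2,I) = 0.5·I/p_1 and q_2* = 0.5·I/p_2.
At p_1=2, p_2=10, I=95: q_1* = 0.5·95/2 = 23.75, q_2* = 4.75.

q_1* = 23.75, q_2* = 4.75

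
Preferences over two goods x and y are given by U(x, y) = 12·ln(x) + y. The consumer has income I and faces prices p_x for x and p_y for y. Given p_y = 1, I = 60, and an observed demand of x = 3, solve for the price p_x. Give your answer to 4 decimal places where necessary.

p_x = 4

MU_x = 12/x, MU_y = 1. Tangency: 12/x = p_x/p_y.
So x*(p_x,p_y) = 12·p_y/p_x, independent of income; and y* = (I − 12·p_y)/p_y.
Set x* = 3 in the demand function and solve for p_x: p_x = 4.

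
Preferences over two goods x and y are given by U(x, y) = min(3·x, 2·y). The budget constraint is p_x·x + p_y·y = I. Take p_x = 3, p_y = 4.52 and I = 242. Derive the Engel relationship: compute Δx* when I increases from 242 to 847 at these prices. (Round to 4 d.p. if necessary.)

With perfect complements, no substitution: consume in ratio x:y = 2:3.
Budget: p_x·x + p_y·(3/2)·x = I, so (2·p_x + 3·p_y)·x = 2·I.
Demand: x*(p_x,p_y,I) = 2·I/(2·p_x + 3·p_y), y* = 3·I/(2·p_x + 3·p_y).
Here 2·3 + 3·4.52 = 19.56, giving x* = 24.7444.
At I' = 847: x* = 86.6053. Change: 86.6053 − 24.7444 = 61.8609.

Δx* = 61.8609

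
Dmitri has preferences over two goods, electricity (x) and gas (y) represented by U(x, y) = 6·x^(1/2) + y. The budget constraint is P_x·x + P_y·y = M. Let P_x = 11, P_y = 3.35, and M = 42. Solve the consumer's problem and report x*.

Set MRS = P_x/P_y: 3·x^(−1/2) = P_x/P_y.
Thus x* = (3·P_y/P_x)² — independent of M — with the rest of income spent on y.
Plugging in: x* = (3·3.35/11)² = 0.8347.

x* = 0.8347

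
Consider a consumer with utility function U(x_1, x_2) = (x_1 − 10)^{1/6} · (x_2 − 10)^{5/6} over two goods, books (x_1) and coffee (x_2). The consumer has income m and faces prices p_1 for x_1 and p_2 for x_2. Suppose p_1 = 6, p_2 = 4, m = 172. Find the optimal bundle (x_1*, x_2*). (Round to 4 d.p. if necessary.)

MRS = (1/5)·(x_2−10)/(x_1−10). Tangency with p_1/p_2 gives x_2−10 = 5·(p_1/p_2)·(x_1−10).
Substituting into the budget: x_1* = 10 + 1/6·(m − 10·p_1 − 10·p_2)/p_1, and x_2* = 10 + 5/6·(…)/p_2.
Discretionary income = 172 − 10·6 − 10·4 = 72; x_1* = 10 + 1/6·72/6 = 12; x_2* = 10 + 5/6·72/4 = 25.

x_1* = 12, x_2* = 25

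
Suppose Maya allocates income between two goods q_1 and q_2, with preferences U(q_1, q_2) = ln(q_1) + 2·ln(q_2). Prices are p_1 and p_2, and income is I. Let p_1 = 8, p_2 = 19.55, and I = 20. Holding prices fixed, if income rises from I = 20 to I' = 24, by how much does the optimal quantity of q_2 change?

Tangency: MRS = (1/2)·q_2/q_1 = p_1/p_2.
Rearranging, p_2·q_2 = 2·p_1·q_1. Substituting into the budget gives p_1·q_1·(1 + 2) = I.
Demand: q_1*(p_1,p_2,I) = 1/3·I/p_1 and q_2* = 2/3·I/p_2.
At p_1=8, p_2=19.55, I=20: q_2* = 2/3·20/19.55 = 0.682.
At I' = 24: q_2* = 0.8184. Change: 0.8184 − 0.682 = 0.1364.

Δq_2* = 0.1364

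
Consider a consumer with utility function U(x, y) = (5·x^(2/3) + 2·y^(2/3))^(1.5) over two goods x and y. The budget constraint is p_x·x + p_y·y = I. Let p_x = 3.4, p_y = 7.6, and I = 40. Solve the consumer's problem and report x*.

x* = 11.6159

From the CES first-order condition, (5/2)·(y/x)^(1/3) = p_x/p_y.
Solve for the ratio: y/x = [(2/5)·p_x/p_y]^(3).
Substitute y = (y/x)·x into the budget: x* = I/(p_x + p_y·(y/x)).
Numerically y/x = 0.00573, so x* = 40/(3.4 + 7.6·0.00573) = 11.6159.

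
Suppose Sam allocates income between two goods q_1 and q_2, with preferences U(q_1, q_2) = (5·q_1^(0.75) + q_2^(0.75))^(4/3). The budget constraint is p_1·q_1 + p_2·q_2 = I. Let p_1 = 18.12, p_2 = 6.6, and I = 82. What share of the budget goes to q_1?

share on q_1 = 0.968

Substitute q_2 = (q_2/q_1)·q_1 into the budget: q_1* = I/(p_1 + p_2·(q_2/q_1)).
Numerically q_2/q_1 = 0.090903, so q_1* = 82/(18.12 + 6.6·0.090903) = 4.3804 and q_2* = 0.090903·4.3804 = 0.3982.
Expenditure on q_1: 18.12·4.3804 = 79.372; share = 0.968.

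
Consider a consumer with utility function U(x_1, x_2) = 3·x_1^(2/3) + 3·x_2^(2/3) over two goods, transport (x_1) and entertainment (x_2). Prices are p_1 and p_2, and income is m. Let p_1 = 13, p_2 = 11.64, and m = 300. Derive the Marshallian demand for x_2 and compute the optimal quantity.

x_2* = 14.3048

MRS = MU_x_1/MU_x_2 = (x_2/x_1)^(1/3). Set equal to p_1/p_2.
Solve for the ratio: x_2/x_1 = [p_1/p_2]^(3).
Substitute x_2 = (x_2/x_1)·x_1 into the budget: x_1* = m/(p_1 + p_2·(x_2/x_1)).
Numerically x_2/x_1 = 1.393064, so x_1* = 300/(13 + 11.64·1.393064) = 10.2686 and x_2* = 1.393064·10.2686 = 14.3048.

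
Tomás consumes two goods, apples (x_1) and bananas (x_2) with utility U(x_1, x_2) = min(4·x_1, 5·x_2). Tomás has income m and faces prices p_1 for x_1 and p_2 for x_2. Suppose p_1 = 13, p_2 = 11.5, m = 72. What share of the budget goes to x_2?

share on x_2 = 0.4144

Leontief preferences: the optimum is at the kink where x_1/5 = x_2/4, i.e. x_2 = (4/5)·x_1.
Budget: p_1·x_1 + p_2·(4/5)·x_1 = m, so (5·p_1 + 4·p_2)·x_1 = 5·m.
Demand: x_1*(p_1,p_2,m) = 5·m/(5·p_1 + 4·p_2), x_2* = 4·m/(5·p_1 + 4·p_2).
Here 5·13 + 4·11.5 = 111, giving x_1* = 3.2432 and x_2* = 2.5946.
Expenditure on x_2: 11.5·2.5946 = 29.8378; share = 0.4144.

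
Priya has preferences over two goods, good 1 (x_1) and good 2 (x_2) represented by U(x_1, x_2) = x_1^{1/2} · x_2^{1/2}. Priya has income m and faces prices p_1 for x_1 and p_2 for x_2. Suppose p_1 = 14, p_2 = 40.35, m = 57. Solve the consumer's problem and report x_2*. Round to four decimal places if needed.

Demand: x_1*(p_1,p_2,m) = 0.5·m/p_1 and x_2* = 0.5·m/p_2.
At p_1=14, p_2=40.35, m=57: x_2* = 0.5·57/40.35 = 0.7063.

x_2* = 0.7063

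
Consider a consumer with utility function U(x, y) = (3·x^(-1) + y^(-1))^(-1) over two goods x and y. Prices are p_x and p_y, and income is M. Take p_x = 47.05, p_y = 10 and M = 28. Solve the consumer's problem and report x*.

MU_x ∝ 3·x^(-2), MU_y ∝ y^(-2), so MRS = 3·(y/x)^(2) = p_x/p_y.
Hence y/x = ((1/3)·p_x/p_y)^(1/(2)), i.e. raised to the 0.5 power.
With the ratio pinned down, the budget gives x* = M/(p_x + p_y·(y/x)) and y* = (y/x)·x*.
Numerically y/x = 1.252331, so x* = 28/(47.05 + 10·1.252331) = 0.47.

x* = 0.47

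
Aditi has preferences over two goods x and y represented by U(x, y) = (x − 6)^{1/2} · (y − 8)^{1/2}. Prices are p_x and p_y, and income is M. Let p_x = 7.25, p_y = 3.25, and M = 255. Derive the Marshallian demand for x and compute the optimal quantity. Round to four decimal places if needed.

Let x' = x−6, y' = y−8. MRS = y'/x' = p_x/p_y.
After buying the subsistence bundle (6, 8), a share 0.5 of the remaining income goes to x: x* = 6 + 0.5·(M − 6p_x − 8p_y)/p_x.
Discretionary income = 255 − 6·7.25 − 8·3.25 = 185.5; x* = 6 + 0.5·185.5/7.25 = 18.7931.

x* = 18.7931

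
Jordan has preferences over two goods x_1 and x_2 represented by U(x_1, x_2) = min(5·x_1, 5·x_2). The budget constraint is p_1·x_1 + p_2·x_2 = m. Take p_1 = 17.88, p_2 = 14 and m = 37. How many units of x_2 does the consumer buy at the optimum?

With perfect complements, no substitution: consume in ratio x_1:x_2 = 5:5.
Budget: p_1·x_1 + p_2·x_1 = m, so (5·p_1 + 5·p_2)·x_1 = 5·m.
Demand: x_1*(p_1,p_2,m) = 5·m/(5·p_1 + 5·p_2), x_2* = 5·m/(5·p_1 + 5·p_2).
Here 5·17.88 + 5·14 = 159.4, giving x_2* = 1.1606.

x_2* = 1.1606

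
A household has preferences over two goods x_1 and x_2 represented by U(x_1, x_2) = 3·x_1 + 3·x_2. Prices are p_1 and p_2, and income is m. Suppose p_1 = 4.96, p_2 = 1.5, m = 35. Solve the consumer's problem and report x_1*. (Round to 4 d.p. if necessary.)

x_1* = 0

Linear utility — the consumer picks whichever good has higher MU/price: 3/4.96 = 0.6048 vs 3/1.5 = 2.
x_2 gives more utility per dollar, so spend all income on x_2: x_2* = m/p_2, x_1* = 0.
Numerically: x_1* = 0, x_2* = 23.3333.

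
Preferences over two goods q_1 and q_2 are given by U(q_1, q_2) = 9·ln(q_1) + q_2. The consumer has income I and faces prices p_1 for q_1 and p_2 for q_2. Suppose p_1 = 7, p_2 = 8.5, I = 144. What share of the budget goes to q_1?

share on q_1 = 0.5312

Set MRS = p_1/p_2: (9/q_1)/1 = p_1/p_2.
So q_1*(p_1,p_2) = 9·p_2/p_1, independent of income; and q_2* = (I − 9·p_2)/p_2.
At the given prices: q_1* = 9·8.5/7 = 10.9286, and q_2* = 7.9412.
Expenditure on q_1: 7·10.9286 = 76.5; share = 0.5312.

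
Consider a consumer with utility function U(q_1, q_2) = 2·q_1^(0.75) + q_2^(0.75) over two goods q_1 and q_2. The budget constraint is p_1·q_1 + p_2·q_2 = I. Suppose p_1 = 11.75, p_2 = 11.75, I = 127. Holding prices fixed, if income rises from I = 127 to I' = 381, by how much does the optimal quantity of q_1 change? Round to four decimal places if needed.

MRS = MU_q_1/MU_q_2 = 2·(q_2/q_1)^(0.25). Set equal to p_1/p_2.
Hence q_2/q_1 = ((1/2)·p_1/p_2)^(1/(0.25)), i.e. raised to the 4 power.
With the ratio pinned down, the budget gives q_1* = I/(p_1 + p_2·(q_2/q_1)) and q_2* = (q_2/q_1)·q_1*.
Numerically q_2/q_1 = 0.0625, so q_1* = 127/(11.75 + 11.75·0.0625) = 10.1727.
At I' = 381: q_1* = 30.5181. Change: 30.5181 − 10.1727 = 20.3454.

Δq_1* = 20.3454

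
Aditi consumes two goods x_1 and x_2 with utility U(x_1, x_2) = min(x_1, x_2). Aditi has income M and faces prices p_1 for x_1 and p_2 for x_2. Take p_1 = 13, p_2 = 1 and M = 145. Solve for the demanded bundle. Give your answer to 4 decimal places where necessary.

x_1* = 10.3571, x_2* = 10.3571

With perfect complements, no substitution: consume in ratio x_1:x_2 = 1:1.
Budget: p_1·x_1 + p_2·x_1 = M, so (p_1 + p_2)·x_1 = M.
Demand: x_1*(p_1,p_2,M) = M/(p_1 + p_2), x_2* = M/(p_1 + p_2).
Here 13 + 1 = 14, giving x_1* = 10.3571 and x_2* = 10.3571.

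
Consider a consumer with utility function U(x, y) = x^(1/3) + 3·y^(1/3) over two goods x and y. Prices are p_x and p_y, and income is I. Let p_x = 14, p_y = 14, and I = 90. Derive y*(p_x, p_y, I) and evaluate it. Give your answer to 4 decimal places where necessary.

y* = 5.3911

From the CES first-order condition, (1/3)·(y/x)^(2/3) = p_x/p_y.
Solve for the ratio: y/x = [3·p_x/p_y]^(1.5).
Substitute y = (y/x)·x into the budget: x* = I/(p_x + p_y·(y/x)).
Numerically y/x = 5.196152, so x* = 90/(14 + 14·5.196152) = 1.0375 and y* = 5.196152·1.0375 = 5.3911.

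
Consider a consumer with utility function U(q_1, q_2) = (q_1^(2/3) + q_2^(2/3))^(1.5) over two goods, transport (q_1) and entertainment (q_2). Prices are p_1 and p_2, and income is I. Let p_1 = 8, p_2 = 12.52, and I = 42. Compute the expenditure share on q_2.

share on q_2 = 0.2899

MRS = MU_q_1/MU_q_2 = (q_2/q_1)^(1/3). Set equal to p_1/p_2.
Solve for the ratio: q_2/q_1 = [p_1/p_2]^(3).
With the ratio pinned down, the budget gives q_1* = I/(p_1 + p_2·(q_2/q_1)) and q_2* = (q_2/q_1)·q_1*.
Numerically q_2/q_1 = 0.26089, so q_1* = 42/(8 + 12.52·0.26089) = 3.7279 and q_2* = 0.26089·3.7279 = 0.9726.
Expenditure on q_2: 12.52·0.9726 = 12.1766; share = 0.2899.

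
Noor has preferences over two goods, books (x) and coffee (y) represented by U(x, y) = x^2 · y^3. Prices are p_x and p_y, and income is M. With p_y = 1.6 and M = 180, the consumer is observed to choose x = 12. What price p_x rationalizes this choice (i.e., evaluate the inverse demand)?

p_x = 6

MU_x/MU_y = (2·y)/(3·x); tangency sets this equal to p_x/p_y.
Rearranging, p_y·y = (3/2)·p_x·x. Substituting into the budget gives p_x·x·(1 + (3/2)) = M.
Demand: x*(p_x,p_y,M) = 0.4·M/p_x and y* = 0.6·M/p_y.
Set x* = 12 in the demand function and solve for p_x: p_x = 6.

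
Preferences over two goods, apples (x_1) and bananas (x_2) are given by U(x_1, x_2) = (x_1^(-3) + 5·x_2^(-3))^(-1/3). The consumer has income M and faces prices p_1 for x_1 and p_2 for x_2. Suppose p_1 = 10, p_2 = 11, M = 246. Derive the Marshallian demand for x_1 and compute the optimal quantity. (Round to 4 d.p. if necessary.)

x_1* = 9.4392

From the CES first-order condition, (1/5)·(x_2/x_1)^(4) = p_1/p_2.
Hence x_2/x_1 = (5·p_1/p_2)^(1/(4)), i.e. raised to the 0.25 power.
With the ratio pinned down, the budget gives x_1* = M/(p_1 + p_2·(x_2/x_1)) and x_2* = (x_2/x_1)·x_1*.
Numerically x_2/x_1 = 1.460139, so x_1* = 246/(10 + 11·1.460139) = 9.4392.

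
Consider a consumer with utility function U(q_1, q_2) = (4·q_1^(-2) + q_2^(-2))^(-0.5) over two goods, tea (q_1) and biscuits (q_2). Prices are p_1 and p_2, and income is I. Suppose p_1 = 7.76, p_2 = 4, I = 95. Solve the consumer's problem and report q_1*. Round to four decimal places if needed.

q_1* = 8.7134

MRS = MU_q_1/MU_q_2 = 4·(q_2/q_1)^(3). Set equal to p_1/p_2.
Solve for the ratio: q_2/q_1 = [(1/4)·p_1/p_2]^(1/3).
Substitute q_2 = (q_2/q_1)·q_1 into the budget: q_1* = I/(p_1 + p_2·(q_2/q_1)).
Numerically q_2/q_1 = 0.785683, so q_1* = 95/(7.76 + 4·0.785683) = 8.7134.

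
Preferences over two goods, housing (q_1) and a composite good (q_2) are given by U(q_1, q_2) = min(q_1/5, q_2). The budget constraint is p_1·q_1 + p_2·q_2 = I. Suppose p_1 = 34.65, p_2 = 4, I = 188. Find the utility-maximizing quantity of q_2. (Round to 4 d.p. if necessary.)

Demand: q_1*(p_1,p_2,I) = 5·I/(5·p_1 + p_2), q_2* = I/(5·p_1 + p_2).
Here 5·34.65 + 4 = 177.25, giving q_2* = 1.0606.

q_2* = 1.0606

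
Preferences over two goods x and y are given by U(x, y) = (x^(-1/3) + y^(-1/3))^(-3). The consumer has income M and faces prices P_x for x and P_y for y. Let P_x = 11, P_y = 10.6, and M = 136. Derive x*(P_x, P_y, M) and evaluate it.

x* = 6.2104

MU_x ∝ x^(-4/3), MU_y ∝ y^(-4/3), so MRS = (y/x)^(4/3) = P_x/P_y.
Hence y/x = (P_x/P_y)^(1/(4/3)), i.e. raised to the 0.75 power.
Substitute y = (y/x)·x into the budget: x* = M/(P_x + P_y·(y/x)).
Numerically y/x = 1.02817, so x* = 136/(11 + 10.6·1.02817) = 6.2104.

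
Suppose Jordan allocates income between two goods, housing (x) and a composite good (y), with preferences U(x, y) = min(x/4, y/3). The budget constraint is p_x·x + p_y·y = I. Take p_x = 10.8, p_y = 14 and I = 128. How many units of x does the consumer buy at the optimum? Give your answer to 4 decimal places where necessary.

x* = 6.0094

With perfect complements, no substitution: consume in ratio x:y = 4:3.
Budget: p_x·x + p_y·(3/4)·x = I, so (4·p_x + 3·p_y)·x = 4·I.
Demand: x*(p_x,p_y,I) = 4·I/(4·p_x + 3·p_y), y* = 3·I/(4·p_x + 3·p_y).
Here 4·10.8 + 3·14 = 85.2, giving x* = 6.0094.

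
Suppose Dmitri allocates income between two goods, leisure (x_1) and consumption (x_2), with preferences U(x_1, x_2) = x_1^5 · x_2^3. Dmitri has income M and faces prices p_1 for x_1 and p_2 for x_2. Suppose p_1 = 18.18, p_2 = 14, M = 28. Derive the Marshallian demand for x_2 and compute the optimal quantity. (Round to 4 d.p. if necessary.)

x_2* = 0.75

The MRS is (5/3)·x_2/x_1. Set MRS = p_1/p_2.
So 5·p_2·x_2 = 3·p_1·x_1; combined with the budget, a share 0.625 of income goes to x_1.
Demand: x_1*(p_1,p_2,M) = 0.625·M/p_1 and x_2* = 0.375·M/p_2.
At p_1=18.18, p_2=14, M=28: x_2* = 0.375·28/14 = 0.75.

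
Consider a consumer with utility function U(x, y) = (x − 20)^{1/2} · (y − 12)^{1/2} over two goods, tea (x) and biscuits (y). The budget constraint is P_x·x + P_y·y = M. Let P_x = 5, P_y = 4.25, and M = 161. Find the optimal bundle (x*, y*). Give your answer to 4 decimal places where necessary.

x* = 21, y* = 13.1765

This is Cobb-Douglas in (x−20, y−12): tangency gives 0.5·P_y·(y−12) = 0.5·P_x·(x−20).
Substituting into the budget: x* = 20 + 0.5·(M − 20·P_x − 12·P_y)/P_x, and y* = 12 + 0.5·(…)/P_y.
Discretionary income = 161 − 20·5 − 12·4.25 = 10; x* = 20 + 0.5·10/5 = 21; y* = 12 + 0.5·10/4.25 = 13.1765.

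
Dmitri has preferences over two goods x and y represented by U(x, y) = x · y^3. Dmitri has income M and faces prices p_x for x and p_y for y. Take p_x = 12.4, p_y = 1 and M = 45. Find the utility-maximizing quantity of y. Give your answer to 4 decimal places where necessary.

Tangency: MRS = (1/3)·y/x = p_x/p_y.
So p_y·y = 3·p_x·x; combined with the budget, a share 0.25 of income goes to x.
Demand: x*(p_x,p_y,M) = 0.25·M/p_x and y* = 0.75·M/p_y.
At p_x=12.4, p_y=1, M=45: y* = 0.75·45/1 = 33.75.

y* = 33.75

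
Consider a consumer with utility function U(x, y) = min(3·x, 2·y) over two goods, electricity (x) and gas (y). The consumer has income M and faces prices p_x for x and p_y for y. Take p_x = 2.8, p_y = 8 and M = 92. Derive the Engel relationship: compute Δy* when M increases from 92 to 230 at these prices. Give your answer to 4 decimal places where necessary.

Leontief preferences: the optimum is at the kink where x/2 = y/3, i.e. y = (3/2)·x.
Budget: p_x·x + p_y·(3/2)·x = M, so (2·p_x + 3·p_y)·x = 2·M.
Demand: x*(p_x,p_y,M) = 2·M/(2·p_x + 3·p_y), y* = 3·M/(2·p_x + 3·p_y).
Here 2·2.8 + 3·8 = 29.6, giving y* = 9.3243.
At M' = 230: y* = 23.3108. Change: 23.3108 − 9.3243 = 13.9865.

Δy* = 13.9865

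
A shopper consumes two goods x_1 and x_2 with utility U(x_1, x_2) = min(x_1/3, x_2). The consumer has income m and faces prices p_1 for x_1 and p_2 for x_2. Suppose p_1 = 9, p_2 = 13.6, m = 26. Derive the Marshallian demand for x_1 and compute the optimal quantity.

x_1* = 1.9212

With perfect complements, no substitution: consume in ratio x_1:x_2 = 3:1.
Budget: p_1·x_1 + p_2·(1/3)·x_1 = m, so (3·p_1 + p_2)·x_1 = 3·m.
Demand: x_1*(p_1,p_2,m) = 3·m/(3·p_1 + p_2), x_2* = m/(3·p_1 + p_2).
Here 3·9 + 13.6 = 40.6, giving x_1* = 1.9212.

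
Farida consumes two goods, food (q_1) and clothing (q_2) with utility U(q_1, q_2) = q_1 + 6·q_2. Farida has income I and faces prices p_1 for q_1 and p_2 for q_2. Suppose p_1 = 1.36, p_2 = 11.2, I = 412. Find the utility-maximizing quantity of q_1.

q_1* = 302.9412

Linear utility — the consumer picks whichever good has higher MU/price: 1/1.36 = 0.7353 vs 6/11.2 = 0.5357.
q_1 gives more utility per dollar, so spend all income on q_1: q_1* = I/p_1, q_2* = 0.
Numerically: q_1* = 302.9412, q_2* = 0.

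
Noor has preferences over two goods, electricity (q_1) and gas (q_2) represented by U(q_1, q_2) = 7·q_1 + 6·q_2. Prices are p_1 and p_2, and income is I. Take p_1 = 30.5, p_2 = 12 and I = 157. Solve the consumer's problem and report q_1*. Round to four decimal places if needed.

Perfect substitutes: compare marginal utility per dollar. 7/p_1 vs 6/p_2 → 0.2295 vs 0.5.
q_2 gives more utility per dollar, so spend all income on q_2: q_2* = I/p_2, q_1* = 0.
Numerically: q_1* = 0, q_2* = 13.0833.

q_1* = 0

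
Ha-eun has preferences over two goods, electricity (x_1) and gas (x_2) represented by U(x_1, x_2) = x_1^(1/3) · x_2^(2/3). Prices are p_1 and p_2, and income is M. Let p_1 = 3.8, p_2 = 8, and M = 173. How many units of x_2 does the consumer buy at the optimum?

The MRS is (1/2)·x_2/x_1. Set MRS = p_1/p_2.
Rearranging, p_2·x_2 = 2·p_1·x_1. Substituting into the budget gives p_1·x_1·(1 + 2) = M.
Demand: x_1*(p_1,p_2,M) = 1/3·M/p_1 and x_2* = 2/3·M/p_2.
At p_1=3.8, p_2=8, M=173: x_2* = 2/3·173/8 = 14.4167.

x_2* = 14.4167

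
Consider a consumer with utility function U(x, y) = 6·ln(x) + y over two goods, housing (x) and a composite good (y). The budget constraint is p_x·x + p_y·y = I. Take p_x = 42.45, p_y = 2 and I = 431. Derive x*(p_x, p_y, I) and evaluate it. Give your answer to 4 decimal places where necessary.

MU_x = 6/x, MU_y = 1. Tangency: 6/x = p_x/p_y.
So x*(p_x,p_y) = 6·p_y/p_x, independent of income; and y* = (I − 6·p_y)/p_y.
At the given prices: x* = 6·2/42.45 = 0.2827.

x* = 0.2827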